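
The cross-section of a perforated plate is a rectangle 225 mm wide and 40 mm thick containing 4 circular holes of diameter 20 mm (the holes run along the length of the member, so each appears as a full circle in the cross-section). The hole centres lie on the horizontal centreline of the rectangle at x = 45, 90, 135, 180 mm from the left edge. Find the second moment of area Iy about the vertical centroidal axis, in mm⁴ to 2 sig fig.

Treat the section as a set of non-overlapping primitives; coordinates are from the bounding-box lower-left.
Plate: 225 × 40, A = 9 000 mm², x = 112.5 mm, Ī = 37 968 750 mm⁴.
Hole 1 (subtracted): ⌀20, A = 314.2 mm², x = 45 mm, Ī = 7 854 mm⁴.
Hole 2 (subtracted): ⌀20, A = 314.2 mm², x = 90 mm, Ī = 7 854 mm⁴.
Hole 3 (subtracted): ⌀20, A = 314.2 mm², x = 135 mm, Ī = 7 854 mm⁴.
Hole 4 (subtracted): ⌀20, A = 314.2 mm², x = 180 mm, Ī = 7 854 mm⁴.
By symmetry the centroid is at mid-width, x̄ = 112.5 mm.
Transfer each piece to the vertical centroidal axis using Ī + A·d² with d = x − 112.5:
  plate: d = 0 mm → contributes +37 968 750 mm⁴
  hole 1: d = -67.5 mm → contributes −1 439 242 mm⁴
  hole 2: d = -22.5 mm → contributes −166 897 mm⁴
  hole 3: d = 22.5 mm → contributes −166 897 mm⁴
  hole 4: d = 67.5 mm → contributes −1 439 242 mm⁴
Total I = 34 756 472 mm⁴.

Iy ≈ 3.5 × 10⁷ mm⁴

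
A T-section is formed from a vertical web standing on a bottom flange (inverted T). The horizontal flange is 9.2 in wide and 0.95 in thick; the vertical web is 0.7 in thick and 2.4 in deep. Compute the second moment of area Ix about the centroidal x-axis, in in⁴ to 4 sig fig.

Split into non-overlapping primitives; take the origin at the lower-left of the bounding box.
Flange: 9.2 × 0.95, A = 8.74 in², y = 0.475 in, Ī = 0.657321 in⁴.
Web: 0.7 × 2.4, A = 1.68 in², y = 2.15 in, Ī = 0.8064 in⁴.
Centroid: ȳ = ΣA·y / ΣA = 0.745058 in.
Transfer each piece to the centroidal x-axis using Ī + A·d² with d = y − 0.745058:
  flange: d = -0.270058 in → contributes +1.29474 in⁴
  web: d = 1.40494 in → contributes +4.12249 in⁴
Total I = 5.41723 in⁴.

Ix ≈ 5.417 in⁴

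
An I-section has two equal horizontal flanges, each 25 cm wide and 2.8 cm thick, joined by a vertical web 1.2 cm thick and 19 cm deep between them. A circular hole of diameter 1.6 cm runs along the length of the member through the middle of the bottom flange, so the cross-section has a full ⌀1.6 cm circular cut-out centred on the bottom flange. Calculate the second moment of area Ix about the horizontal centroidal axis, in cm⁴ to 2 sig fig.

Ix ≈ 1.7 × 10⁴ cm⁴

Treat the section as a set of non-overlapping primitives; coordinates are from the bounding-box lower-left.
Bottom flange: 25 × 2.8, A = 70 cm², y = 1.4 cm, Ī = 45.73 cm⁴.
Web: 1.2 × 19, A = 22.8 cm², y = 12.3 cm, Ī = 685.9 cm⁴.
Top flange: 25 × 2.8, A = 70 cm², y = 23.2 cm, Ī = 45.73 cm⁴.
Hole (subtracted): ⌀1.6, A = 2.011 cm², y = 1.4 cm, Ī = 0.3217 cm⁴.
Centroid: ȳ = ΣA·y / ΣA = 12.44 cm.
Transfer each piece to the horizontal centroidal axis using Ī + A·d² with d = y − 12.44:
  bottom flange: d = -11.04 cm → contributes +8 572 cm⁴
  web: d = -0.1363 cm → contributes +686.3 cm⁴
  top flange: d = 10.76 cm → contributes +8 156 cm⁴
  hole: d = -11.04 cm → contributes −245.2 cm⁴
Total I = 17 169 cm⁴.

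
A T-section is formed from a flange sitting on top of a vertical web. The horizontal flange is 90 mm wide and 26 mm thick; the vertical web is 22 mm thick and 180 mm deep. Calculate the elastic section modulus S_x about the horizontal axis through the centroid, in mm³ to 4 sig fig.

Split into non-overlapping primitives; take the origin at the lower-left of the bounding box.
Flange: 90 × 26, A = 2 340 mm², y = 193 mm, Ī = 131 820 mm⁴.
Web: 22 × 180, A = 3 960 mm², y = 90 mm, Ī = 10 692 000 mm⁴.
Centroid: ȳ = ΣA·y / ΣA = 128.257 mm.
Transfer each piece to the horizontal axis through the centroid using Ī + A·d² with d = y − 128.257:
  flange: d = 64.7429 mm → contributes +9 940 252 mm⁴
  web: d = -38.2571 mm → contributes +16 487 892 mm⁴
Total I = 26 428 143 mm⁴.
Extreme fibre distance c = 128.257 mm; S = I/c = 206 056 mm³.

S_x ≈ 2.061 × 10⁵ mm³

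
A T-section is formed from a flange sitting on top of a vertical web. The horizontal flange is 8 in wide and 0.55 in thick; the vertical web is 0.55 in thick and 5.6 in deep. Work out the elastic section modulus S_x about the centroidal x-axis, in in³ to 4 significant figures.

S_x ≈ 5.488 in³

Split into non-overlapping primitives; take the origin at the lower-left of the bounding box.
Flange: 8 × 0.55, A = 4.4 in², y = 5.875 in, Ī = 0.110917 in⁴.
Web: 0.55 × 5.6, A = 3.08 in², y = 2.8 in, Ī = 8.04907 in⁴.
Centroid: ȳ = ΣA·y / ΣA = 4.60882 in.
Transfer each piece to the centroidal x-axis using Ī + A·d² with d = y − 4.60882:
  flange: d = 1.26618 in → contributes +7.16501 in⁴
  web: d = -1.80882 in → contributes +18.1263 in⁴
Total I = 25.2914 in⁴.
Extreme fibre distance c = 4.60882 in; S = I/c = 5.48759 in³.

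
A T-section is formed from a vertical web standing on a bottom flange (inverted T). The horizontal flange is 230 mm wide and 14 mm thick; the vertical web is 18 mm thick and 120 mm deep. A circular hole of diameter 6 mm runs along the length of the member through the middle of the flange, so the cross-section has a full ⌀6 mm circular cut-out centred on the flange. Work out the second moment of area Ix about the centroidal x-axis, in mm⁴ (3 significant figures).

Ix ≈ 8.43 × 10⁶ mm⁴

Decompose the section into non-overlapping parts with the origin at the bottom-left of its bounding rectangle.
Flange: 230 × 14, A = 3 220 mm², y = 7 mm, Ī = 52 593 mm⁴.
Web: 18 × 120, A = 2 160 mm², y = 74 mm, Ī = 2 592 000 mm⁴.
Hole (subtracted): ⌀6, A = 28.274 mm², y = 7 mm, Ī = 63.617 mm⁴.
Centroid: ȳ = ΣA·y / ΣA = 34.042 mm.
Transfer each piece to the centroidal x-axis using Ī + A·d² with d = y − 34.042:
  flange: d = -27.042 mm → contributes +2 407 238 mm⁴
  web: d = 39.958 mm → contributes +6 040 790 mm⁴
  hole: d = -27.042 mm → contributes −20 739 mm⁴
Total I = 8 427 288 mm⁴.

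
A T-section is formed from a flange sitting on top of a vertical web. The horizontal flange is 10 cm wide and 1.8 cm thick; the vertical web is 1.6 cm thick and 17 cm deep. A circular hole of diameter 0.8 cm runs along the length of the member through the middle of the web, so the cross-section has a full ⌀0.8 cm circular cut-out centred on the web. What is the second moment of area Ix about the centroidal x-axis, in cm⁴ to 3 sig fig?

Break the section into simple shapes (no overlaps), measuring from the bottom-left corner of the bounding box.
Flange: 10 × 1.8, A = 18 cm², y = 17.9 cm, Ī = 4.86 cm⁴.
Web: 1.6 × 17, A = 27.2 cm², y = 8.5 cm, Ī = 655.07 cm⁴.
Hole (subtracted): ⌀0.8, A = 0.50265 cm², y = 8.5 cm, Ī = 0.020106 cm⁴.
Centroid: ȳ = ΣA·y / ΣA = 12.285 cm.
Transfer each piece to the centroidal x-axis using Ī + A·d² with d = y − 12.285:
  flange: d = 5.6145 cm → contributes +572.28 cm⁴
  web: d = -3.7855 cm → contributes +1044.8 cm⁴
  hole: d = -3.7855 cm → contributes −7.223 cm⁴
Total I = 1609.9 cm⁴.

Ix ≈ 1610 cm⁴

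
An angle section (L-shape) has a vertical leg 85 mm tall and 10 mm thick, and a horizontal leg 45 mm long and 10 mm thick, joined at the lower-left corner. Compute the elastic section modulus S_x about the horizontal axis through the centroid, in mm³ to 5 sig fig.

Split into non-overlapping primitives; take the origin at the lower-left of the bounding box.
Vertical leg: 10 × 85, A = 850 mm², y = 42.5 mm, Ī = 511770.8 mm⁴.
Horizontal leg (remainder): 35 × 10, A = 350 mm², y = 5 mm, Ī = 2916.667 mm⁴.
Centroid: ȳ = ΣA·y / ΣA = 31.5625 mm.
Transfer each piece to the horizontal axis through the centroid using Ī + A·d² with d = y − 31.5625:
  vertical leg: d = 10.9375 mm → contributes +613455.4 mm⁴
  horizontal leg (remainder): d = -26.5625 mm → contributes +249864.9 mm⁴
Total I = 863320.3 mm⁴.
Extreme fibre distance c = 53.4375 mm; S = I/c = 16155.7 mm³.

S_x ≈ 1.6156 × 10⁴ mm³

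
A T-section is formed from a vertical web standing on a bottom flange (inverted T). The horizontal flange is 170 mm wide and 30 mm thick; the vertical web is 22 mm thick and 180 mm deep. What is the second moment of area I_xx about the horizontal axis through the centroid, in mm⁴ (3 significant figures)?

Treat the section as a set of non-overlapping primitives; coordinates are from the bounding-box lower-left.
Flange: 170 × 30, A = 5 100 mm², y = 15 mm, Ī = 382 500 mm⁴.
Web: 22 × 180, A = 3 960 mm², y = 120 mm, Ī = 10 692 000 mm⁴.
Centroid: ȳ = ΣA·y / ΣA = 60.894 mm.
Transfer each piece to the horizontal axis through the centroid using Ī + A·d² with d = y − 60.894:
  flange: d = -45.894 mm → contributes +11 124 441 mm⁴
  web: d = 59.106 mm → contributes +24 526 318 mm⁴
Total I = 35 650 758 mm⁴.

I_xx ≈ 3.57 × 10⁷ mm⁴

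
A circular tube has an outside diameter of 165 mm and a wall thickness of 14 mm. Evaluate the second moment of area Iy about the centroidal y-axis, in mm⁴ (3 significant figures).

Iy ≈ 1.91 × 10⁷ mm⁴

Decompose the section into non-overlapping parts with the origin at the bottom-left of its bounding rectangle.
Outer circle: ⌀165, A = 21 382 mm², x = 82.5 mm, Ī = 36 383 601 mm⁴.
Bore (subtracted): ⌀137, A = 14 741 mm², x = 82.5 mm, Ī = 17 292 276 mm⁴.
By symmetry the centroid is at mid-width, x̄ = 82.5 mm.
All pieces are centred on the centroidal y-axis, so I = ΣĪ (holes subtracted) = 19 091 324 mm⁴.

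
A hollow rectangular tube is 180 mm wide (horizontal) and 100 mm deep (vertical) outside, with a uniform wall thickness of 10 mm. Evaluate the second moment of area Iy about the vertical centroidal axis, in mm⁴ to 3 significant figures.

Break the section into simple shapes (no overlaps), measuring from the bottom-left corner of the bounding box.
Outer rectangle: 180 × 100, A = 18 000 mm², x = 90 mm, Ī = 48 600 000 mm⁴.
Inner void (subtracted): 160 × 80, A = 12 800 mm², x = 90 mm, Ī = 27 306 667 mm⁴.
By symmetry the centroid is at mid-width, x̄ = 90 mm.
All pieces are centred on the vertical centroidal axis, so I = ΣĪ (holes subtracted) = 21 293 333 mm⁴.

Iy ≈ 2.13 × 10⁷ mm⁴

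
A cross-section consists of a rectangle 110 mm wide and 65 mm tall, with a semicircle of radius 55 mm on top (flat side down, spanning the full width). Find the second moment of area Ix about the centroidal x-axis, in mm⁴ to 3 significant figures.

Decompose the section into non-overlapping parts with the origin at the bottom-left of its bounding rectangle.
Rectangular body: 110 × 65, A = 7 150 mm², y = 32.5 mm, Ī = 2 517 396 mm⁴.
Semicircular cap: semicircle r = 55, A = 4751.7 mm², y = 88.343 mm, Ī = 1 004 345 mm⁴.
Centroid: ȳ = ΣA·y / ΣA = 54.795 mm.
Transfer each piece to the centroidal x-axis using Ī + A·d² with d = y − 54.795:
  rectangular body: d = -22.295 mm → contributes +6 071 374 mm⁴
  semicircular cap: d = 33.548 mm → contributes +6 352 150 mm⁴
Total I = 12 423 524 mm⁴.

Ix ≈ 1.24 × 10⁷ mm⁴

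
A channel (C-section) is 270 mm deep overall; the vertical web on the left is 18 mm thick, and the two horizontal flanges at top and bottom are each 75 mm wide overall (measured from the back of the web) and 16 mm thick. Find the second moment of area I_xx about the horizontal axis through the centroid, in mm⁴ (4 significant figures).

I_xx ≈ 5.898 × 10⁷ mm⁴

Break the section into simple shapes (no overlaps), measuring from the bottom-left corner of the bounding box.
Web: 18 × 270, A = 4 860 mm², y = 135 mm, Ī = 29 524 500 mm⁴.
Top flange (beyond web): 57 × 16, A = 912 mm², y = 262 mm, Ī = 19 456 mm⁴.
Bottom flange (beyond web): 57 × 16, A = 912 mm², y = 8 mm, Ī = 19 456 mm⁴.
By symmetry the centroid is at mid-height, ȳ = 135 mm.
Transfer each piece to the horizontal axis through the centroid using Ī + A·d² with d = y − 135:
  web: d = 0 mm → contributes +29 524 500 mm⁴
  top flange (beyond web): d = 127 mm → contributes +14 729 104 mm⁴
  bottom flange (beyond web): d = -127 mm → contributes +14 729 104 mm⁴
Total I = 58 982 708 mm⁴.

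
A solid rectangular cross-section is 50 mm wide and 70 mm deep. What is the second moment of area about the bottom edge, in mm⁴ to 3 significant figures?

The section: 50 × 70, A = 3 500 mm², y = 35 mm, Ī = 1 429 167 mm⁴.
Transfer it to the bottom edge using Ī + A·d² with d = y − 0:
  the section: d = 35 mm → contributes +5 716 667 mm⁴
Total I = 5 716 667 mm⁴.

I_base ≈ 5.72 × 10⁶ mm⁴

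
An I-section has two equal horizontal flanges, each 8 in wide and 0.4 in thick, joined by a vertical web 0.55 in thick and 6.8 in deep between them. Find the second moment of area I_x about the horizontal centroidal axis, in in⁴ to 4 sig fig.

I_x ≈ 97.44 in⁴

Break the section into simple shapes (no overlaps), measuring from the bottom-left corner of the bounding box.
Bottom flange: 8 × 0.4, A = 3.2 in², y = 0.2 in, Ī = 0.0426667 in⁴.
Web: 0.55 × 6.8, A = 3.74 in², y = 3.8 in, Ī = 14.4115 in⁴.
Top flange: 8 × 0.4, A = 3.2 in², y = 7.4 in, Ī = 0.0426667 in⁴.
By symmetry the centroid is at mid-height, ȳ = 3.8 in.
Transfer each piece to the horizontal centroidal axis using Ī + A·d² with d = y − 3.8:
  bottom flange: d = -3.6 in → contributes +41.5147 in⁴
  web: d = 0 in → contributes +14.4115 in⁴
  top flange: d = 3.6 in → contributes +41.5147 in⁴
Total I = 97.4408 in⁴.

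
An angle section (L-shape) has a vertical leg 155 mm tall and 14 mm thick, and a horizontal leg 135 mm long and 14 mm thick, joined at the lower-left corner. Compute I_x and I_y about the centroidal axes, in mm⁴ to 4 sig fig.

I_x ≈ 9.101 × 10⁶ mm⁴, I_y ≈ 6.437 × 10⁶ mm⁴

Treat the section as a set of non-overlapping primitives; coordinates are from the bounding-box lower-left.
Vertical leg: 14 × 155, A = 2 170 mm², y = 77.5 mm, Ī = 4 344 521 mm⁴.
Horizontal leg (remainder): 121 × 14, A = 1 694 mm², y = 7 mm, Ī = 27668.7 mm⁴.
Centroid: ȳ = ΣA·y / ΣA = 46.5924 mm.
Transfer each piece to the centroidal x-axis using Ī + A·d² with d = y − 46.5924:
  vertical leg: d = 30.9076 mm → contributes +6 417 479 mm⁴
  horizontal leg (remainder): d = -39.5924 mm → contributes +2 683 111 mm⁴
Total I = 9 100 590 mm⁴.
For the y-axis: x̄ = 36.5924 mm.
Repeating about the centroidal y-axis gives I_y = 6 436 810 mm⁴.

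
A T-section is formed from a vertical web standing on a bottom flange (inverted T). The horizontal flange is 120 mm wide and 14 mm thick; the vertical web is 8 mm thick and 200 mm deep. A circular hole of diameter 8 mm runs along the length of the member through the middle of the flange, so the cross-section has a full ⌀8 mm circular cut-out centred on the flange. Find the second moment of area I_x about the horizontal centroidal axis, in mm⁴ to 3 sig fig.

Decompose the section into non-overlapping parts with the origin at the bottom-left of its bounding rectangle.
Flange: 120 × 14, A = 1 680 mm², y = 7 mm, Ī = 27 440 mm⁴.
Web: 8 × 200, A = 1 600 mm², y = 114 mm, Ī = 5 333 333 mm⁴.
Hole (subtracted): ⌀8, A = 50.265 mm², y = 7 mm, Ī = 201.06 mm⁴.
Centroid: ȳ = ΣA·y / ΣA = 60.007 mm.
Transfer each piece to the horizontal centroidal axis using Ī + A·d² with d = y − 60.007:
  flange: d = -53.007 mm → contributes +4 747 887 mm⁴
  web: d = 53.993 mm → contributes +9 997 646 mm⁴
  hole: d = -53.007 mm → contributes −141 437 mm⁴
Total I = 14 604 096 mm⁴.

I_x ≈ 1.46 × 10⁷ mm⁴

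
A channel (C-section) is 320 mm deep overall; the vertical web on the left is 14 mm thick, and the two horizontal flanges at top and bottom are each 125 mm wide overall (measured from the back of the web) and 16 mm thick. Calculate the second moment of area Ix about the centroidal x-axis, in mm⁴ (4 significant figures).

Break the section into simple shapes (no overlaps), measuring from the bottom-left corner of the bounding box.
Web: 14 × 320, A = 4 480 mm², y = 160 mm, Ī = 38 229 333 mm⁴.
Top flange (beyond web): 111 × 16, A = 1 776 mm², y = 312 mm, Ī = 37 888 mm⁴.
Bottom flange (beyond web): 111 × 16, A = 1 776 mm², y = 8 mm, Ī = 37 888 mm⁴.
By symmetry the centroid is at mid-height, ȳ = 160 mm.
Transfer each piece to the centroidal x-axis using Ī + A·d² with d = y − 160:
  web: d = 0 mm → contributes +38 229 333 mm⁴
  top flange (beyond web): d = 152 mm → contributes +41 070 592 mm⁴
  bottom flange (beyond web): d = -152 mm → contributes +41 070 592 mm⁴
Total I = 120 370 517 mm⁴.

Ix ≈ 1.204 × 10⁸ mm⁴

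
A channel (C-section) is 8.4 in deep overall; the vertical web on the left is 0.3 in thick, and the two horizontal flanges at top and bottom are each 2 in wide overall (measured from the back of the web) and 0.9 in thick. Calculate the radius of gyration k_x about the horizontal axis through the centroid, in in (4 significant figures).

Treat the section as a set of non-overlapping primitives; coordinates are from the bounding-box lower-left.
Web: 0.3 × 8.4, A = 2.52 in², y = 4.2 in, Ī = 14.8176 in⁴.
Top flange (beyond web): 1.7 × 0.9, A = 1.53 in², y = 7.95 in, Ī = 0.103275 in⁴.
Bottom flange (beyond web): 1.7 × 0.9, A = 1.53 in², y = 0.45 in, Ī = 0.103275 in⁴.
By symmetry the centroid is at mid-height, ȳ = 4.2 in.
Transfer each piece to the horizontal axis through the centroid using Ī + A·d² with d = y − 4.2:
  web: d = 0 in → contributes +14.8176 in⁴
  top flange (beyond web): d = 3.75 in → contributes +21.6189 in⁴
  bottom flange (beyond web): d = -3.75 in → contributes +21.6189 in⁴
Total I = 58.0554 in⁴.
Radius of gyration: k = √(I/A) = √(58.0554 / 5.58) = 3.22555 in.

k_x ≈ 3.226 in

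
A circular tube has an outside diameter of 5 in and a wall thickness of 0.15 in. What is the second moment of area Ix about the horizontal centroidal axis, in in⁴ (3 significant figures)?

Ix ≈ 6.73 in⁴

Break the section into simple shapes (no overlaps), measuring from the bottom-left corner of the bounding box.
Outer circle: ⌀5, A = 19.635 in², y = 2.5 in, Ī = 30.68 in⁴.
Bore (subtracted): ⌀4.7, A = 17.349 in², y = 2.5 in, Ī = 23.953 in⁴.
By symmetry the centroid is at mid-height, ȳ = 2.5 in.
All pieces are centred on the horizontal centroidal axis, so I = ΣĪ (holes subtracted) = 6.7265 in⁴.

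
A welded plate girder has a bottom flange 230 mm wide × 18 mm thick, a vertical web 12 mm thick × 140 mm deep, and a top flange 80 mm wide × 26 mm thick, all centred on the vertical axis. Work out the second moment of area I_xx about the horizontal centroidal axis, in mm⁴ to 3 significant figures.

I_xx ≈ 4.01 × 10⁷ mm⁴

Split into non-overlapping primitives; take the origin at the lower-left of the bounding box.
Bottom plate: 230 × 18, A = 4 140 mm², y = 9 mm, Ī = 111 780 mm⁴.
Web plate: 12 × 140, A = 1 680 mm², y = 88 mm, Ī = 2 744 000 mm⁴.
Top plate: 80 × 26, A = 2 080 mm², y = 171 mm, Ī = 117 173 mm⁴.
Centroid: ȳ = ΣA·y / ΣA = 68.453 mm.
Transfer each piece to the horizontal centroidal axis using Ī + A·d² with d = y − 68.453:
  bottom plate: d = -59.453 mm → contributes +14 745 350 mm⁴
  web plate: d = 19.547 mm → contributes +3 385 892 mm⁴
  top plate: d = 102.55 mm → contributes +21 990 149 mm⁴
Total I = 40 121 391 mm⁴.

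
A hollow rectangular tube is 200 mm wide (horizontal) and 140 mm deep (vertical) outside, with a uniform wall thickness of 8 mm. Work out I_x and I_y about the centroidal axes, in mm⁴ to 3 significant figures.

I_x ≈ 1.65 × 10⁷ mm⁴, I_y ≈ 2.90 × 10⁷ mm⁴

Split into non-overlapping primitives; take the origin at the lower-left of the bounding box.
Outer rectangle: 200 × 140, A = 28 000 mm², y = 70 mm, Ī = 45 733 333 mm⁴.
Inner void (subtracted): 184 × 124, A = 22 816 mm², y = 70 mm, Ī = 29 234 901 mm⁴.
By symmetry the centroid is at mid-height, ȳ = 70 mm.
All pieces are centred on the centroidal x-axis, so I = ΣĪ (holes subtracted) = 16 498 432 mm⁴.
Repeating about the centroidal y-axis gives I_y = 28 961 792 mm⁴.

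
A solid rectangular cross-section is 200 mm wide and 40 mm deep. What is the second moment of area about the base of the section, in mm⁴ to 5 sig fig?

The section: 200 × 40, A = 8 000 mm², y = 20 mm, Ī = 1 066 667 mm⁴.
Transfer it to the base of the section using Ī + A·d² with d = y − 0:
  the section: d = 20 mm → contributes +4 266 667 mm⁴
Total I = 4 266 667 mm⁴.

I_base ≈ 4.2667 × 10⁶ mm⁴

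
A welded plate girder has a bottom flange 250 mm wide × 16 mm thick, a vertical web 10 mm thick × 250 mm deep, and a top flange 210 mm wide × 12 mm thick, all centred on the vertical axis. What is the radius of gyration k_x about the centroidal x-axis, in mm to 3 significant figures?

k_x ≈ 117 mm

Break the section into simple shapes (no overlaps), measuring from the bottom-left corner of the bounding box.
Bottom plate: 250 × 16, A = 4 000 mm², y = 8 mm, Ī = 85 333 mm⁴.
Web plate: 10 × 250, A = 2 500 mm², y = 141 mm, Ī = 13 020 833 mm⁴.
Top plate: 210 × 12, A = 2 520 mm², y = 272 mm, Ī = 30 240 mm⁴.
Centroid: ȳ = ΣA·y / ΣA = 118.62 mm.
Transfer each piece to the centroidal x-axis using Ī + A·d² with d = y − 118.62:
  bottom plate: d = -110.62 mm → contributes +49 031 254 mm⁴
  web plate: d = 22.381 mm → contributes +14 273 148 mm⁴
  top plate: d = 153.38 mm → contributes +59 315 372 mm⁴
Total I = 122 619 775 mm⁴.
Radius of gyration: k = √(I/A) = √(122 619 775 / 9 020) = 116.59 mm.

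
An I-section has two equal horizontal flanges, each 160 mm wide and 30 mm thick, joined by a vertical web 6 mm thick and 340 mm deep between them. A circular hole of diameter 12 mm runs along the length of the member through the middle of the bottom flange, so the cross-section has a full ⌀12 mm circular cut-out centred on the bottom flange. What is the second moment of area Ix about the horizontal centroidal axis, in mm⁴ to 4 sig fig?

Ix ≈ 3.450 × 10⁸ mm⁴

Decompose the section into non-overlapping parts with the origin at the bottom-left of its bounding rectangle.
Bottom flange: 160 × 30, A = 4 800 mm², y = 15 mm, Ī = 360 000 mm⁴.
Web: 6 × 340, A = 2 040 mm², y = 200 mm, Ī = 19 652 000 mm⁴.
Top flange: 160 × 30, A = 4 800 mm², y = 385 mm, Ī = 360 000 mm⁴.
Hole (subtracted): ⌀12, A = 113.097 mm², y = 15 mm, Ī = 1017.88 mm⁴.
Centroid: ȳ = ΣA·y / ΣA = 201.815 mm.
Transfer each piece to the horizontal centroidal axis using Ī + A·d² with d = y − 201.815:
  bottom flange: d = -186.815 mm → contributes +167 879 513 mm⁴
  web: d = -1.81515 mm → contributes +19 658 721 mm⁴
  top flange: d = 183.185 mm → contributes +161 432 116 mm⁴
  hole: d = -186.815 mm → contributes −3 948 103 mm⁴
Total I = 345 022 248 mm⁴.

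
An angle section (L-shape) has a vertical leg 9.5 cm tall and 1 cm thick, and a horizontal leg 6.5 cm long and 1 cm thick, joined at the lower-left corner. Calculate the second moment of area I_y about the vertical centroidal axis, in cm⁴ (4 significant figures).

Treat the section as a set of non-overlapping primitives; coordinates are from the bounding-box lower-left.
Vertical leg: 1 × 9.5, A = 9.5 cm², x = 0.5 cm, Ī = 0.791667 cm⁴.
Horizontal leg (remainder): 5.5 × 1, A = 5.5 cm², x = 3.75 cm, Ī = 13.8646 cm⁴.
Centroid: x̄ = ΣA·x / ΣA = 1.69167 cm.
Transfer each piece to the vertical centroidal axis using Ī + A·d² with d = x − 1.69167:
  vertical leg: d = -1.19167 cm → contributes +14.2823 cm⁴
  horizontal leg (remainder): d = 2.05833 cm → contributes +37.1666 cm⁴
Total I = 51.449 cm⁴.

I_y ≈ 51.45 cm⁴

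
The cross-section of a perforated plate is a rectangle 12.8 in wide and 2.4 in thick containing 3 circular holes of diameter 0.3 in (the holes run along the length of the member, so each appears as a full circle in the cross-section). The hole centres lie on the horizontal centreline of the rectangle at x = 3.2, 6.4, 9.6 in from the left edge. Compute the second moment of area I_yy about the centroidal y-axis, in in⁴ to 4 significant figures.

Treat the section as a set of non-overlapping primitives; coordinates are from the bounding-box lower-left.
Plate: 12.8 × 2.4, A = 30.72 in², x = 6.4 in, Ī = 419.43 in⁴.
Hole 1 (subtracted): ⌀0.3, A = 0.0706858 in², x = 3.2 in, Ī = 0.000397608 in⁴.
Hole 2 (subtracted): ⌀0.3, A = 0.0706858 in², x = 6.4 in, Ī = 0.000397608 in⁴.
Hole 3 (subtracted): ⌀0.3, A = 0.0706858 in², x = 9.6 in, Ī = 0.000397608 in⁴.
By symmetry the centroid is at mid-width, x̄ = 6.4 in.
Transfer each piece to the centroidal y-axis using Ī + A·d² with d = x − 6.4:
  plate: d = 0 in → contributes +419.43 in⁴
  hole 1: d = -3.2 in → contributes −0.724221 in⁴
  hole 2: d = 0 in → contributes −0.000397608 in⁴
  hole 3: d = 3.2 in → contributes −0.724221 in⁴
Total I = 417.982 in⁴.

I_yy ≈ 418.0 in⁴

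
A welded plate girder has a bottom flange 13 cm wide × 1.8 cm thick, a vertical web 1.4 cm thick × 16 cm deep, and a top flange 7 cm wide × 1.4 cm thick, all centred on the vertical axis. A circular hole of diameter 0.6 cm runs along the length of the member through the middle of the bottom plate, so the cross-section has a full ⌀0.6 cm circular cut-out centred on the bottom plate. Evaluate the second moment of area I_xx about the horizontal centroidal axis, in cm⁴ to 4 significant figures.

Treat the section as a set of non-overlapping primitives; coordinates are from the bounding-box lower-left.
Bottom plate: 13 × 1.8, A = 23.4 cm², y = 0.9 cm, Ī = 6.318 cm⁴.
Web plate: 1.4 × 16, A = 22.4 cm², y = 9.8 cm, Ī = 477.867 cm⁴.
Top plate: 7 × 1.4, A = 9.8 cm², y = 18.5 cm, Ī = 1.60067 cm⁴.
Hole (subtracted): ⌀0.6, A = 0.282743 cm², y = 0.9 cm, Ī = 0.00636173 cm⁴.
Centroid: ȳ = ΣA·y / ΣA = 7.62195 cm.
Transfer each piece to the horizontal centroidal axis using Ī + A·d² with d = y − 7.62195:
  bottom plate: d = -6.72195 cm → contributes +1063.64 cm⁴
  web plate: d = 2.17805 cm → contributes +584.13 cm⁴
  top plate: d = 10.878 cm → contributes +1161.25 cm⁴
  hole: d = -6.72195 cm → contributes −12.782 cm⁴
Total I = 2796.24 cm⁴.

I_xx ≈ 2796 cm⁴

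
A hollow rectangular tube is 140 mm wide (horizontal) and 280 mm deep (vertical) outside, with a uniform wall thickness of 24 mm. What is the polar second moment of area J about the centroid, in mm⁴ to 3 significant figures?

J ≈ 2.09 × 10⁸ mm⁴

Treat the section as a set of non-overlapping primitives; coordinates are from the bounding-box lower-left.
Outer rectangle: 140 × 280, A = 39 200 mm², y = 140 mm, Ī = 256 106 667 mm⁴.
Inner void (subtracted): 92 × 232, A = 21 344 mm², y = 140 mm, Ī = 95 734 955 mm⁴.
By symmetry the centroid is at mid-height, ȳ = 140 mm.
All pieces are centred on the centroidal x-axis, so I = ΣĪ (holes subtracted) = 160 371 712 mm⁴.
Repeating about the centroidal y-axis gives I_y = 48 972 032 mm⁴.
Polar second moment: J = I_x + I_y = 209 343 744 mm⁴.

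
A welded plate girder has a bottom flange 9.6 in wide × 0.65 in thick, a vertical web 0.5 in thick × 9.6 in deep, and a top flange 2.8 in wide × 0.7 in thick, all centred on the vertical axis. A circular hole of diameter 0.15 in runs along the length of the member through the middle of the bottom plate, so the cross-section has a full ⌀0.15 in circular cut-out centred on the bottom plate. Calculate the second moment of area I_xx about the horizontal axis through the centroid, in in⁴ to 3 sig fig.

Treat the section as a set of non-overlapping primitives; coordinates are from the bounding-box lower-left.
Bottom plate: 9.6 × 0.65, A = 6.24 in², y = 0.325 in, Ī = 0.2197 in⁴.
Web plate: 0.5 × 9.6, A = 4.8 in², y = 5.45 in, Ī = 36.864 in⁴.
Top plate: 2.8 × 0.7, A = 1.96 in², y = 10.6 in, Ī = 0.080033 in⁴.
Hole (subtracted): ⌀0.15, A = 0.017671 in², y = 0.325 in, Ī = 0.00002485 in⁴.
Centroid: ȳ = ΣA·y / ΣA = 3.7711 in.
Transfer each piece to the horizontal axis through the centroid using Ī + A·d² with d = y − 3.7711:
  bottom plate: d = -3.4461 in → contributes +74.325 in⁴
  web plate: d = 1.6789 in → contributes +50.393 in⁴
  top plate: d = 6.8289 in → contributes +91.481 in⁴
  hole: d = -3.4461 in → contributes −0.20989 in⁴
Total I = 215.99 in⁴.

I_xx ≈ 216 in⁴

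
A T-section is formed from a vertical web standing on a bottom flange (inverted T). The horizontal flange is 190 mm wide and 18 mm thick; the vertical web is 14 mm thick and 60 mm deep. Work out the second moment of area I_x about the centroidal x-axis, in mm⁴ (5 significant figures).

Split into non-overlapping primitives; take the origin at the lower-left of the bounding box.
Flange: 190 × 18, A = 3 420 mm², y = 9 mm, Ī = 92 340 mm⁴.
Web: 14 × 60, A = 840 mm², y = 48 mm, Ī = 252 000 mm⁴.
Centroid: ȳ = ΣA·y / ΣA = 16.69014 mm.
Transfer each piece to the centroidal x-axis using Ī + A·d² with d = y − 16.69014:
  flange: d = -7.690141 mm → contributes +294592.9 mm⁴
  web: d = 31.30986 mm → contributes +1 075 458 mm⁴
Total I = 1 370 051 mm⁴.

I_x ≈ 1.3701 × 10⁶ mm⁴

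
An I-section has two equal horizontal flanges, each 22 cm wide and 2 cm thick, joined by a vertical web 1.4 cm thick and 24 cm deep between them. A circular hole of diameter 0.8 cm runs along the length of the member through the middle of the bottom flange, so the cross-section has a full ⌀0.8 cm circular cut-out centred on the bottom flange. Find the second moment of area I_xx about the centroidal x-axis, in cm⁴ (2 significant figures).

Break the section into simple shapes (no overlaps), measuring from the bottom-left corner of the bounding box.
Bottom flange: 22 × 2, A = 44 cm², y = 1 cm, Ī = 14.67 cm⁴.
Web: 1.4 × 24, A = 33.6 cm², y = 14 cm, Ī = 1 613 cm⁴.
Top flange: 22 × 2, A = 44 cm², y = 27 cm, Ī = 14.67 cm⁴.
Hole (subtracted): ⌀0.8, A = 0.5027 cm², y = 1 cm, Ī = 0.02011 cm⁴.
Centroid: ȳ = ΣA·y / ΣA = 14.05 cm.
Transfer each piece to the centroidal x-axis using Ī + A·d² with d = y − 14.05:
  bottom flange: d = -13.05 cm → contributes +7 513 cm⁴
  web: d = -0.05396 cm → contributes +1 613 cm⁴
  top flange: d = 12.95 cm → contributes +7 389 cm⁴
  hole: d = -13.05 cm → contributes −85.68 cm⁴
Total I = 16 429 cm⁴.

I_xx ≈ 1.6 × 10⁴ cm⁴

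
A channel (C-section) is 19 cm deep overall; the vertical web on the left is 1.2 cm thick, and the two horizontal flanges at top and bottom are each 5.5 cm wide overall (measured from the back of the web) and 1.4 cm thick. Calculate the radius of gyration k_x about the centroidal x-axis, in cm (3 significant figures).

Decompose the section into non-overlapping parts with the origin at the bottom-left of its bounding rectangle.
Web: 1.2 × 19, A = 22.8 cm², y = 9.5 cm, Ī = 685.9 cm⁴.
Top flange (beyond web): 4.3 × 1.4, A = 6.02 cm², y = 18.3 cm, Ī = 0.98327 cm⁴.
Bottom flange (beyond web): 4.3 × 1.4, A = 6.02 cm², y = 0.7 cm, Ī = 0.98327 cm⁴.
By symmetry the centroid is at mid-height, ȳ = 9.5 cm.
Transfer each piece to the centroidal x-axis using Ī + A·d² with d = y − 9.5:
  web: d = 0 cm → contributes +685.9 cm⁴
  top flange (beyond web): d = 8.8 cm → contributes +467.17 cm⁴
  bottom flange (beyond web): d = -8.8 cm → contributes +467.17 cm⁴
Total I = 1620.2 cm⁴.
Radius of gyration: k = √(I/A) = √(1620.2 / 34.84) = 6.8195 cm.

k_x ≈ 6.82 cm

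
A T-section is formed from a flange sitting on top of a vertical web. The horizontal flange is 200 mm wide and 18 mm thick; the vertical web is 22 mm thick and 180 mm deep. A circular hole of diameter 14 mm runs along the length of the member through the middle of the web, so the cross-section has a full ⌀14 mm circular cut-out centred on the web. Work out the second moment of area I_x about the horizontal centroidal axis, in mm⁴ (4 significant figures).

I_x ≈ 2.892 × 10⁷ mm⁴

Split into non-overlapping primitives; take the origin at the lower-left of the bounding box.
Flange: 200 × 18, A = 3 600 mm², y = 189 mm, Ī = 97 200 mm⁴.
Web: 22 × 180, A = 3 960 mm², y = 90 mm, Ī = 10 692 000 mm⁴.
Hole (subtracted): ⌀14, A = 153.938 mm², y = 90 mm, Ī = 1885.74 mm⁴.
Centroid: ȳ = ΣA·y / ΣA = 138.123 mm.
Transfer each piece to the horizontal centroidal axis using Ī + A·d² with d = y − 138.123:
  flange: d = 50.8773 mm → contributes +9 415 784 mm⁴
  web: d = -48.1227 mm → contributes +19 862 561 mm⁴
  hole: d = -48.1227 mm → contributes −358 375 mm⁴
Total I = 28 919 969 mm⁴.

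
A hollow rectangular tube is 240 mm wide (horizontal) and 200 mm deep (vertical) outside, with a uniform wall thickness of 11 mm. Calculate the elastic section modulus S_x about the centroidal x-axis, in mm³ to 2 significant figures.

S_x ≈ 5.8 × 10⁵ mm³

Break the section into simple shapes (no overlaps), measuring from the bottom-left corner of the bounding box.
Outer rectangle: 240 × 200, A = 48 000 mm², y = 100 mm, Ī = 160 000 000 mm⁴.
Inner void (subtracted): 218 × 178, A = 38 804 mm², y = 100 mm, Ī = 102 455 495 mm⁴.
By symmetry the centroid is at mid-height, ȳ = 100 mm.
All pieces are centred on the centroidal x-axis, so I = ΣĪ (holes subtracted) = 57 544 505 mm⁴.
Extreme fibre distance c = 100 mm; S = I/c = 575 445 mm³.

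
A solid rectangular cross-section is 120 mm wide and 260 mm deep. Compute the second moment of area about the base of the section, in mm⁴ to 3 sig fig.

The section: 120 × 260, A = 31 200 mm², y = 130 mm, Ī = 175 760 000 mm⁴.
Transfer it to a horizontal axis along the bottom face using Ī + A·d² with d = y − 0:
  the section: d = 130 mm → contributes +703 040 000 mm⁴
Total I = 703 040 000 mm⁴.

I_base ≈ 7.03 × 10⁸ mm⁴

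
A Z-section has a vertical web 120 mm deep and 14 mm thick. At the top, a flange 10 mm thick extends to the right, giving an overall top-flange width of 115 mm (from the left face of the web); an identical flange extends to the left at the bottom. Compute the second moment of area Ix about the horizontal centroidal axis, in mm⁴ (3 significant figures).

Ix ≈ 8.14 × 10⁶ mm⁴

Break the section into simple shapes (no overlaps), measuring from the bottom-left corner of the bounding box.
Web: 14 × 120, A = 1 680 mm², y = 60 mm, Ī = 2 016 000 mm⁴.
Top flange (beyond web): 101 × 10, A = 1 010 mm², y = 115 mm, Ī = 8416.7 mm⁴.
Bottom flange (beyond web): 101 × 10, A = 1 010 mm², y = 5 mm, Ī = 8416.7 mm⁴.
Centroid: ȳ = ΣA·y / ΣA = 60 mm.
Transfer each piece to the horizontal centroidal axis using Ī + A·d² with d = y − 60:
  web: d = 0 mm → contributes +2 016 000 mm⁴
  top flange (beyond web): d = 55 mm → contributes +3 063 667 mm⁴
  bottom flange (beyond web): d = -55 mm → contributes +3 063 667 mm⁴
Total I = 8 143 333 mm⁴.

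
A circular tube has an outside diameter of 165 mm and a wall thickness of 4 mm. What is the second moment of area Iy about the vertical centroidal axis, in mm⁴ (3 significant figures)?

Break the section into simple shapes (no overlaps), measuring from the bottom-left corner of the bounding box.
Outer circle: ⌀165, A = 21 382 mm², x = 82.5 mm, Ī = 36 383 601 mm⁴.
Bore (subtracted): ⌀157, A = 19 359 mm², x = 82.5 mm, Ī = 29 824 180 mm⁴.
By symmetry the centroid is at mid-width, x̄ = 82.5 mm.
All pieces are centred on the vertical centroidal axis, so I = ΣĪ (holes subtracted) = 6 559 421 mm⁴.

Iy ≈ 6.56 × 10⁶ mm⁴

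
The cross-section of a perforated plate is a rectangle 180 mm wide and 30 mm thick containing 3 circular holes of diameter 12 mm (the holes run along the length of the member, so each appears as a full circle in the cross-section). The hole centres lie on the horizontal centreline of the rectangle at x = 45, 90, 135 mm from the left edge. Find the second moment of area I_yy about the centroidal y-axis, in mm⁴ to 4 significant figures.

Treat the section as a set of non-overlapping primitives; coordinates are from the bounding-box lower-left.
Plate: 180 × 30, A = 5 400 mm², x = 90 mm, Ī = 14 580 000 mm⁴.
Hole 1 (subtracted): ⌀12, A = 113.097 mm², x = 45 mm, Ī = 1017.88 mm⁴.
Hole 2 (subtracted): ⌀12, A = 113.097 mm², x = 90 mm, Ī = 1017.88 mm⁴.
Hole 3 (subtracted): ⌀12, A = 113.097 mm², x = 135 mm, Ī = 1017.88 mm⁴.
By symmetry the centroid is at mid-width, x̄ = 90 mm.
Transfer each piece to the centroidal y-axis using Ī + A·d² with d = x − 90:
  plate: d = 0 mm → contributes +14 580 000 mm⁴
  hole 1: d = -45 mm → contributes −230 040 mm⁴
  hole 2: d = 0 mm → contributes −1017.88 mm⁴
  hole 3: d = 45 mm → contributes −230 040 mm⁴
Total I = 14 118 902 mm⁴.

I_yy ≈ 1.412 × 10⁷ mm⁴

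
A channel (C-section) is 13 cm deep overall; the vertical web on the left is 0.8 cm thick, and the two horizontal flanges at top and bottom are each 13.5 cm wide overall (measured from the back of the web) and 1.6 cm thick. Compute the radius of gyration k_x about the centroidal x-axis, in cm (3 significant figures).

k_x ≈ 5.38 cm

Break the section into simple shapes (no overlaps), measuring from the bottom-left corner of the bounding box.
Web: 0.8 × 13, A = 10.4 cm², y = 6.5 cm, Ī = 146.47 cm⁴.
Top flange (beyond web): 12.7 × 1.6, A = 20.32 cm², y = 12.2 cm, Ī = 4.3349 cm⁴.
Bottom flange (beyond web): 12.7 × 1.6, A = 20.32 cm², y = 0.8 cm, Ī = 4.3349 cm⁴.
By symmetry the centroid is at mid-height, ȳ = 6.5 cm.
Transfer each piece to the centroidal x-axis using Ī + A·d² with d = y − 6.5:
  web: d = 0 cm → contributes +146.47 cm⁴
  top flange (beyond web): d = 5.7 cm → contributes +664.53 cm⁴
  bottom flange (beyond web): d = -5.7 cm → contributes +664.53 cm⁴
Total I = 1475.5 cm⁴.
Radius of gyration: k = √(I/A) = √(1475.5 / 51.04) = 5.3767 cm.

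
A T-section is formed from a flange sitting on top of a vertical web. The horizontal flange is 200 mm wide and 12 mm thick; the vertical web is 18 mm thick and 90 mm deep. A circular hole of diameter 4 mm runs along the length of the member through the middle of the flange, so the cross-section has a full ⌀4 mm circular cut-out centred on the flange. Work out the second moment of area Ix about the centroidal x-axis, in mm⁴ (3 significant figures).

Ix ≈ 3.63 × 10⁶ mm⁴

Break the section into simple shapes (no overlaps), measuring from the bottom-left corner of the bounding box.
Flange: 200 × 12, A = 2 400 mm², y = 96 mm, Ī = 28 800 mm⁴.
Web: 18 × 90, A = 1 620 mm², y = 45 mm, Ī = 1 093 500 mm⁴.
Hole (subtracted): ⌀4, A = 12.566 mm², y = 96 mm, Ī = 12.566 mm⁴.
Centroid: ȳ = ΣA·y / ΣA = 75.383 mm.
Transfer each piece to the centroidal x-axis using Ī + A·d² with d = y − 75.383:
  flange: d = 20.617 mm → contributes +1 048 915 mm⁴
  web: d = -30.383 mm → contributes +2 588 996 mm⁴
  hole: d = 20.617 mm → contributes −5353.9 mm⁴
Total I = 3 632 557 mm⁴.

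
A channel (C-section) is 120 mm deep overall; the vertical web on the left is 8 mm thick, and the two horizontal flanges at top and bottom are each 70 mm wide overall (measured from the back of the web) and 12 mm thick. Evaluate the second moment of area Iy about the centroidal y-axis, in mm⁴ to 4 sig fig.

Iy ≈ 1.197 × 10⁶ mm⁴

Decompose the section into non-overlapping parts with the origin at the bottom-left of its bounding rectangle.
Web: 8 × 120, A = 960 mm², x = 4 mm, Ī = 5 120 mm⁴.
Top flange (beyond web): 62 × 12, A = 744 mm², x = 39 mm, Ī = 238 328 mm⁴.
Bottom flange (beyond web): 62 × 12, A = 744 mm², x = 39 mm, Ī = 238 328 mm⁴.
Centroid: x̄ = ΣA·x / ΣA = 25.2745 mm.
Transfer each piece to the centroidal y-axis using Ī + A·d² with d = x − 25.2745:
  web: d = -21.2745 mm → contributes +439 621 mm⁴
  top flange (beyond web): d = 13.7255 mm → contributes +378 489 mm⁴
  bottom flange (beyond web): d = 13.7255 mm → contributes +378 489 mm⁴
Total I = 1 196 600 mm⁴.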